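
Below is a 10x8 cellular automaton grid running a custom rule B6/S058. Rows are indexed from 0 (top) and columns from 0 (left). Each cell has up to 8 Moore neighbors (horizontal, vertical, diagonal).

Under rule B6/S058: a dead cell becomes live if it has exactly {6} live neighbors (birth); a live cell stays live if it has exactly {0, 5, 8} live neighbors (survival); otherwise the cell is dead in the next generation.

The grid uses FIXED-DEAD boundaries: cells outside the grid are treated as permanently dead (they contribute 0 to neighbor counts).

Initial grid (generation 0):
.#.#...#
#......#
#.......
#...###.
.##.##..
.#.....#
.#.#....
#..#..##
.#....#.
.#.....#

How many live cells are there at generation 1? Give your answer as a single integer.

Answer: 2

Derivation:
Simulating step by step:
Generation 0 (given above): 26 live cells
Generation 1: 2 live cells
...#....
........
........
........
........
.......#
........
........
........
........
Population at generation 1: 2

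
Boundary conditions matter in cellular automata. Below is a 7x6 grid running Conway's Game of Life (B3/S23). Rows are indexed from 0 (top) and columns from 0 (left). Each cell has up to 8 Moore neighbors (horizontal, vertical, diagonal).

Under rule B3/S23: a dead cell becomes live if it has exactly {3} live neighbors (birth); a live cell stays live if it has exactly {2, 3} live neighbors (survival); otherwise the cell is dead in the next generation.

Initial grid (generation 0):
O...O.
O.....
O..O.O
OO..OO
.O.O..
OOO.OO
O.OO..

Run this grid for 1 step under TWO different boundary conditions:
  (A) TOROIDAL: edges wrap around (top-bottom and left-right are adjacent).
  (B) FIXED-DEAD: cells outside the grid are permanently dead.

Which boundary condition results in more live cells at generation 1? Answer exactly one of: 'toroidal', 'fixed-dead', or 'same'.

Under TOROIDAL boundary, generation 1:
O..O..
OO..O.
......
.O.O..
...O..
....OO
..O...
Population = 11

Under FIXED-DEAD boundary, generation 1:
......
OO..O.
O....O
OO.O.O
...O..
O...O.
O.OOO.
Population = 16

Comparison: toroidal=11, fixed-dead=16 -> fixed-dead

Answer: fixed-dead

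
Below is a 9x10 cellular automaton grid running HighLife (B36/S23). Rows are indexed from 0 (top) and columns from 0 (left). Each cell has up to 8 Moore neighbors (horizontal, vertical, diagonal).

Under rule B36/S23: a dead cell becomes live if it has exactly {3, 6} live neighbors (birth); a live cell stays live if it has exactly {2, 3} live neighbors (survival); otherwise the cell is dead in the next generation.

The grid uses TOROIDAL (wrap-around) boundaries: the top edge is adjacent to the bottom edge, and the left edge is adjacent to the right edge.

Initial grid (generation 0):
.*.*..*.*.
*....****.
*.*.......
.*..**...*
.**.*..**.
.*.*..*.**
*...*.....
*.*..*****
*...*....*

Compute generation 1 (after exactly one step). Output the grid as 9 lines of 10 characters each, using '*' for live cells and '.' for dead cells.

Simulating step by step:
Generation 0 (given above): 37 live cells
Generation 1: 40 live cells
(generation 1 grid is the final answer)

Answer: .*..*.*.*.
*.*..**.*.
*...*..**.
....**..**
.*..*.**..
.*.***..**
..***....*
...******.
..***.....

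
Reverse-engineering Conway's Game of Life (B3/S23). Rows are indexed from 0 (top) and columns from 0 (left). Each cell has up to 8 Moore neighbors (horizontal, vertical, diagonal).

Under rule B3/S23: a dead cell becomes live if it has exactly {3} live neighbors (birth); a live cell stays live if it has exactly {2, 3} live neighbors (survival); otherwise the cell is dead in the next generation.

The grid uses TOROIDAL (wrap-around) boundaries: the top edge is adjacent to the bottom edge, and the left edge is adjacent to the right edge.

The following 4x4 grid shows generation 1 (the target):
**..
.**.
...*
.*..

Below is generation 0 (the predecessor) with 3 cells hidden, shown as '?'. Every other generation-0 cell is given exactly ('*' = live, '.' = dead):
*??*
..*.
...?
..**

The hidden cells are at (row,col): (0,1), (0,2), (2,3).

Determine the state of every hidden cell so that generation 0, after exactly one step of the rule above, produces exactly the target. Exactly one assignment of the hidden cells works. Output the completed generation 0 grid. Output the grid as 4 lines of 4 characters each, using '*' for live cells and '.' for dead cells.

Answer: **.*
..*.
...*
..**

Derivation:
Hidden generation-0 cells (in order): (0,1), (0,2), (2,3).
A hidden cell only influences target cells in its own 3x3 neighborhood. Try each of the 2^3 = 8 assignments, step the completed generation 0 forward once under B3/S23, and compare with the target:
  (0,1)=. (0,2)=. (2,3)=. -> step gives (1,1)='.' but target has '*' -> reject
  (0,1)=. (0,2)=. (2,3)=* -> step gives (1,0)='*' but target has '.' -> reject
  (0,1)=. (0,2)=* (2,3)=. -> step gives (0,1)='.' but target has '*' -> reject
  (0,1)=. (0,2)=* (2,3)=* -> step gives (0,1)='.' but target has '*' -> reject
  (0,1)=* (0,2)=. (2,3)=. -> step gives (1,0)='*' but target has '.' -> reject
  (0,1)=* (0,2)=. (2,3)=* -> step reproduces the target at every cell -> ACCEPT
  (0,1)=* (0,2)=* (2,3)=. -> step gives (0,1)='.' but target has '*' -> reject
  (0,1)=* (0,2)=* (2,3)=* -> step gives (0,1)='.' but target has '*' -> reject
Unique solution: (0,1)=live, (0,2)=dead, (2,3)=live.
Check: live-neighbor counts of every cell in the completed generation 0:
3354
4334
2243
5344
Applying B3/S23 to generation 0 with these counts gives:
**..
.**.
...*
.*..
which matches the target exactly.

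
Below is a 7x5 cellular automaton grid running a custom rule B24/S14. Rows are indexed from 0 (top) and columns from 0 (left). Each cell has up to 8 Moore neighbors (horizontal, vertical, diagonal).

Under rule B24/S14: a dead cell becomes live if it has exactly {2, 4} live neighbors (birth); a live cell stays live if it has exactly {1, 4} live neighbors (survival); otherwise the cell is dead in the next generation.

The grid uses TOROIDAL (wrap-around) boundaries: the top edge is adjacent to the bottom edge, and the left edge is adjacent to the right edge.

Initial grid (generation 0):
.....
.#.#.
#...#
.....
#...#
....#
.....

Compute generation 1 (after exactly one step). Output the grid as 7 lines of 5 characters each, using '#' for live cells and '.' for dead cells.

Answer: ..#..
.###.
.###.
##.##
...#.
...#.
.....

Derivation:
Simulating step by step:
Generation 0 (given above): 7 live cells
Generation 1: 13 live cells
(generation 1 grid is the final answer)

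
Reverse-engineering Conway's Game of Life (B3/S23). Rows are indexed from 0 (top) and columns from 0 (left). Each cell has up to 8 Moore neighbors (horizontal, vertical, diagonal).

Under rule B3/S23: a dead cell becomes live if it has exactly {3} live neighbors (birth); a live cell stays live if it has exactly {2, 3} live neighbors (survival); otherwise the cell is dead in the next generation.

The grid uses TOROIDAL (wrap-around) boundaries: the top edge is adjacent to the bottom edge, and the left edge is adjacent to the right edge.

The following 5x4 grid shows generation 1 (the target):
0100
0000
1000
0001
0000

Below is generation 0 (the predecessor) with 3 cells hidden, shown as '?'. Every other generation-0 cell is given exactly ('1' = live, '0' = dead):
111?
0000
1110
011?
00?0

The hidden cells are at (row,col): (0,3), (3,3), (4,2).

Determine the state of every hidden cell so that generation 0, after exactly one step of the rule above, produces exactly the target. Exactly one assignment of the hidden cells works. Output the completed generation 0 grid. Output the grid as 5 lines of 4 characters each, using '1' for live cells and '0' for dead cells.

Hidden generation-0 cells (in order): (0,3), (3,3), (4,2).
A hidden cell only influences target cells in its own 3x3 neighborhood. Try each of the 2^3 = 8 assignments, step the completed generation 0 forward once under B3/S23, and compare with the target:
  (0,3)=0 (3,3)=0 (4,2)=0 -> step gives (2,2)='1' but target has '0' -> reject
  (0,3)=0 (3,3)=0 (4,2)=1 -> step gives (0,2)='1' but target has '0' -> reject
  (0,3)=0 (3,3)=1 (4,2)=0 -> step reproduces the target at every cell -> ACCEPT
  (0,3)=0 (3,3)=1 (4,2)=1 -> step gives (0,2)='1' but target has '0' -> reject
  (0,3)=1 (3,3)=0 (4,2)=0 -> step gives (0,0)='1' but target has '0' -> reject
  (0,3)=1 (3,3)=0 (4,2)=1 -> step gives (0,0)='1' but target has '0' -> reject
  (0,3)=1 (3,3)=1 (4,2)=0 -> step gives (0,0)='1' but target has '0' -> reject
  (0,3)=1 (3,3)=1 (4,2)=1 -> step gives (0,0)='1' but target has '0' -> reject
Unique solution: (0,3)=dead, (3,3)=live, (4,2)=dead.
Check: live-neighbor counts of every cell in the completed generation 0:
1212
4644
3444
4443
4554
Applying B3/S23 to generation 0 with these counts gives:
0100
0000
1000
0001
0000
which matches the target exactly.

Answer: 1110
0000
1110
0111
0000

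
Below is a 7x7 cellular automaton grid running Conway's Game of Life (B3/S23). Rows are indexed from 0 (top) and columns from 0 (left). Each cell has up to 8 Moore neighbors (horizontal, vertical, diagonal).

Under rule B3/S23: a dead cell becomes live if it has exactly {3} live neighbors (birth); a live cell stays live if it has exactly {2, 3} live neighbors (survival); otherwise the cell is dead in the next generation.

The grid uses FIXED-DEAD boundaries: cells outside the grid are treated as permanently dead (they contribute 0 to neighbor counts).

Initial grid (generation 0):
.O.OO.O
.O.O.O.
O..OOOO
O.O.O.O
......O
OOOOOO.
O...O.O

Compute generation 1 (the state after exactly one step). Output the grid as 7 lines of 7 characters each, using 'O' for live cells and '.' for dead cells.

Answer: ...OOO.
OO.....
O.....O
.O..O.O
O.....O
OOOOO.O
O.O.O..

Derivation:
Simulating step by step:
Generation 0 (given above): 26 live cells
Generation 1: 21 live cells
(generation 1 grid is the final answer)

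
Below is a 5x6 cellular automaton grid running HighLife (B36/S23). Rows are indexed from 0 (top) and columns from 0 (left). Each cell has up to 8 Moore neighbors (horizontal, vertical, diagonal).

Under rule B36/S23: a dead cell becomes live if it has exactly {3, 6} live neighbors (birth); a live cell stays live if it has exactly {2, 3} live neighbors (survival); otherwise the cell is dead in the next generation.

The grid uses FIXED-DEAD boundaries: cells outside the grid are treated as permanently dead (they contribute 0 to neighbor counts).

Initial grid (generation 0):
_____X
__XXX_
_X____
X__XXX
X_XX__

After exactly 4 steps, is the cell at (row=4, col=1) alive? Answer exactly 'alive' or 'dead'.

Answer: alive

Derivation:
Simulating step by step:
Generation 0 (given above): 12 live cells
Generation 1: 13 live cells
___XX_
__XXX_
_X___X
X__XX_
_XXX__
Generation 2: 13 live cells
__X_X_
__X__X
_X___X
X__XX_
_XXXX_
Generation 3: 15 live cells
___X__
_XXXXX
_XXX_X
X____X
_XX_X_
Generation 4: 9 live cells
___X__
_X___X
X___XX
X____X
_X____

Cell (4,1) at generation 4: 1 -> alive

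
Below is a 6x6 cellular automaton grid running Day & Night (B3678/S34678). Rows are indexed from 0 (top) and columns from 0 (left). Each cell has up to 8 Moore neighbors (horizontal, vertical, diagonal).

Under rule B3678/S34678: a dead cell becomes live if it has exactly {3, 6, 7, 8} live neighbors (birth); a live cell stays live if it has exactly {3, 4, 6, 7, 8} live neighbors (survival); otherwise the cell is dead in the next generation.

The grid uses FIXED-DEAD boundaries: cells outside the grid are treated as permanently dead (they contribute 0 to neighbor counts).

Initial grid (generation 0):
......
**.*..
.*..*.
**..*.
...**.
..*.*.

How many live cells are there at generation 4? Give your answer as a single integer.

Simulating step by step:
Generation 0 (given above): 12 live cells
Generation 1: 11 live cells
......
..*...
.*.*..
..*.**
.*****
......
Generation 2: 11 live cells
......
......
...**.
...*.*
..****
..***.
Generation 3: 10 live cells
......
......
....*.
....**
..****
..*.**
Generation 4: 5 live cells
......
......
.....*
.....*
....*.
....**
Population at generation 4: 5

Answer: 5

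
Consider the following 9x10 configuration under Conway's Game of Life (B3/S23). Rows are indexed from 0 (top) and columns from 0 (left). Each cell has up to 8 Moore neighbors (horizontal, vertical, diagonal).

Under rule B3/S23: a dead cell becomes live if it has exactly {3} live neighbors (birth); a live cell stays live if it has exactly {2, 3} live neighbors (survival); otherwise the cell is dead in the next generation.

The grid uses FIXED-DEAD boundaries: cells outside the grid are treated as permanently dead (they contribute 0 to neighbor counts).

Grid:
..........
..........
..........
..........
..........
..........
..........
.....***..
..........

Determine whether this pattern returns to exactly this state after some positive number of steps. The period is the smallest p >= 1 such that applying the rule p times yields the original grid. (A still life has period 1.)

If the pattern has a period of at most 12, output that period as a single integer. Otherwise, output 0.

Answer: 2

Derivation:
Simulating and comparing each generation to the original:
Gen 0 (original, given above): 3 live cells
Gen 1: 3 live cells, differs from original
Gen 2: 3 live cells, MATCHES original -> period = 2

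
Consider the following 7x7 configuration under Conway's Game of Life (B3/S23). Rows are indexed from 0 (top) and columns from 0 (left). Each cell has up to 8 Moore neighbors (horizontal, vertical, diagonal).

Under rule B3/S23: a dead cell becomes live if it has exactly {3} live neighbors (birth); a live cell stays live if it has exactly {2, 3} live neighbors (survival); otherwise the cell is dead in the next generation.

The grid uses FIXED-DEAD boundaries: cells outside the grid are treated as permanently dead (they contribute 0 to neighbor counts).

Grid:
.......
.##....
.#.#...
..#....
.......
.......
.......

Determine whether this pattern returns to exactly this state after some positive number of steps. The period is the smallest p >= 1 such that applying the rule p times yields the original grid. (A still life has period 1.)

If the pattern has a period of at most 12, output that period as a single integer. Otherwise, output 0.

Simulating and comparing each generation to the original:
Gen 0 (original, given above): 5 live cells
Gen 1: 5 live cells, MATCHES original -> period = 1

Answer: 1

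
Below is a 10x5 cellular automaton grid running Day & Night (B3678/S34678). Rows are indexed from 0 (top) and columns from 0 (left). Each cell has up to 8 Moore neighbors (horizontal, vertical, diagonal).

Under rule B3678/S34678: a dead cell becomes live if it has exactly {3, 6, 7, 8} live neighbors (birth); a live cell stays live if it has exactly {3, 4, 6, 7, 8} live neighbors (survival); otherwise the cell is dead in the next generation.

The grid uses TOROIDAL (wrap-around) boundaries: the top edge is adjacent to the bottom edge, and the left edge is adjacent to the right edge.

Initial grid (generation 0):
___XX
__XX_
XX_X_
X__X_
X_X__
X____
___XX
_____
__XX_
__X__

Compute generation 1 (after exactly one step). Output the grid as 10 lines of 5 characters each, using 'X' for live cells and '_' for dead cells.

Answer: ___X_
XXXX_
_X_X_
X____
_____
_X_X_
_____
__X_X
_____
__X_X

Derivation:
Simulating step by step:
Generation 0 (given above): 17 live cells
Generation 1: 14 live cells
(generation 1 grid is the final answer)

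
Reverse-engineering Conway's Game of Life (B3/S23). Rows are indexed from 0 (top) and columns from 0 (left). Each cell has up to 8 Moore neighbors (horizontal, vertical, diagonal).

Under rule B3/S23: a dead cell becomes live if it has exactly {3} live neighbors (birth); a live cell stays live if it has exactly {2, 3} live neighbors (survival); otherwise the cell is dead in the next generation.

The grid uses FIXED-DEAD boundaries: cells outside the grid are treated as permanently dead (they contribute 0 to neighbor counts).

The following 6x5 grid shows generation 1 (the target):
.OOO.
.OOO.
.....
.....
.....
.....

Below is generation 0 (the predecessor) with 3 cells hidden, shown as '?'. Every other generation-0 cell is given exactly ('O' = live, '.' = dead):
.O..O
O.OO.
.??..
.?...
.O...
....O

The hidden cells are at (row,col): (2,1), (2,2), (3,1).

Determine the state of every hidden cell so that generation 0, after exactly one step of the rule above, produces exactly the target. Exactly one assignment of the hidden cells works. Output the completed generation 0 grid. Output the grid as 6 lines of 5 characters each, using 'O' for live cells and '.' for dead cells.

Hidden generation-0 cells (in order): (2,1), (2,2), (3,1).
A hidden cell only influences target cells in its own 3x3 neighborhood. Try each of the 2^3 = 8 assignments, step the completed generation 0 forward once under B3/S23, and compare with the target:
  (2,1)=. (2,2)=. (3,1)=. -> step reproduces the target at every cell -> ACCEPT
  (2,1)=. (2,2)=. (3,1)=O -> step gives (2,1)='O' but target has '.' -> reject
  (2,1)=. (2,2)=O (3,1)=. -> step gives (1,1)='.' but target has 'O' -> reject
  (2,1)=. (2,2)=O (3,1)=O -> step gives (1,1)='.' but target has 'O' -> reject
  (2,1)=O (2,2)=. (3,1)=. -> step gives (1,0)='O' but target has '.' -> reject
  (2,1)=O (2,2)=. (3,1)=O -> step gives (1,0)='O' but target has '.' -> reject
  (2,1)=O (2,2)=O (3,1)=. -> step gives (1,0)='O' but target has '.' -> reject
  (2,1)=O (2,2)=O (3,1)=O -> step gives (1,0)='O' but target has '.' -> reject
Unique solution: (2,1)=dead, (2,2)=dead, (3,1)=dead.
Check: live-neighbor counts of every cell in the completed generation 0:
22331
13222
12221
11100
10111
11110
Applying B3/S23 to generation 0 with these counts gives:
.OOO.
.OOO.
.....
.....
.....
.....
which matches the target exactly.

Answer: .O..O
O.OO.
.....
.....
.O...
....O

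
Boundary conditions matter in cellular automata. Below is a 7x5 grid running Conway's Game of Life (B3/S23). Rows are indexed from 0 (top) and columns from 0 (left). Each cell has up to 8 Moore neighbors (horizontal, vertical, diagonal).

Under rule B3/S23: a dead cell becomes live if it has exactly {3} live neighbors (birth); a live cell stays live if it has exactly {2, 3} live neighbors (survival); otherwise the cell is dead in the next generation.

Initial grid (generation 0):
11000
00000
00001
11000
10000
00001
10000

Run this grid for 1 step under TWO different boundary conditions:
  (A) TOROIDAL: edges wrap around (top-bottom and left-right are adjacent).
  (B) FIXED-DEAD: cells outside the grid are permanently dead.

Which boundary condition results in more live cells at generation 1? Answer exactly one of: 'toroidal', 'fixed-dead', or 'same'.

Answer: toroidal

Derivation:
Under TOROIDAL boundary, generation 1:
11000
10000
10000
11001
11001
10001
11001
Population = 15

Under FIXED-DEAD boundary, generation 1:
00000
00000
00000
11000
11000
00000
00000
Population = 4

Comparison: toroidal=15, fixed-dead=4 -> toroidal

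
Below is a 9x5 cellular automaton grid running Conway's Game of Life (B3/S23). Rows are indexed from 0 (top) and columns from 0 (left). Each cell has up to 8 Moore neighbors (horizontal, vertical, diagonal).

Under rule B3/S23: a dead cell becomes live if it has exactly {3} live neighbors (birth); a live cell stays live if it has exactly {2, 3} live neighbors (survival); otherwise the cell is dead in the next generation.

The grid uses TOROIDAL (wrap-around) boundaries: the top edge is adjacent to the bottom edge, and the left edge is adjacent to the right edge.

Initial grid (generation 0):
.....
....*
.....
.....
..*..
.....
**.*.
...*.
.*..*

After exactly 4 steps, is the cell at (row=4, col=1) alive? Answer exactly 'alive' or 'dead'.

Answer: alive

Derivation:
Simulating step by step:
Generation 0 (given above): 8 live cells
Generation 1: 7 live cells
*....
.....
.....
.....
.....
.**..
..*.*
.*.*.
.....
Generation 2: 6 live cells
.....
.....
.....
.....
.....
.***.
*....
..**.
.....
Generation 3: 4 live cells
.....
.....
.....
.....
..*..
.**..
....*
.....
.....
Generation 4: 5 live cells
.....
.....
.....
.....
.**..
.***.
.....
.....
.....

Cell (4,1) at generation 4: 1 -> alive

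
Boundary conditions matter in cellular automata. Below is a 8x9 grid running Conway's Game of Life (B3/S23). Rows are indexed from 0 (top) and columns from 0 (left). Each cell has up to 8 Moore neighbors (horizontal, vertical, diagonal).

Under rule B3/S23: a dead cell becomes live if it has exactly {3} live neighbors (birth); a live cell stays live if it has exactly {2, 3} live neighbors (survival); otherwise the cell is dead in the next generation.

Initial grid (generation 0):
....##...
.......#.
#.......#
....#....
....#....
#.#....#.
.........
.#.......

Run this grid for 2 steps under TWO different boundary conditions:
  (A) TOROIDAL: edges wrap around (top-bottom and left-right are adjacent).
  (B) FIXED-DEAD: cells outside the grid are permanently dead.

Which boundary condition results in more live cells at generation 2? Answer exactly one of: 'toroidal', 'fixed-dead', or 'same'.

Answer: same

Derivation:
Under TOROIDAL boundary, generation 2:
.........
.........
.........
.........
.........
.........
.........
.........
Population = 0

Under FIXED-DEAD boundary, generation 2:
.........
.........
.........
.........
.........
.........
.........
.........
Population = 0

Comparison: toroidal=0, fixed-dead=0 -> same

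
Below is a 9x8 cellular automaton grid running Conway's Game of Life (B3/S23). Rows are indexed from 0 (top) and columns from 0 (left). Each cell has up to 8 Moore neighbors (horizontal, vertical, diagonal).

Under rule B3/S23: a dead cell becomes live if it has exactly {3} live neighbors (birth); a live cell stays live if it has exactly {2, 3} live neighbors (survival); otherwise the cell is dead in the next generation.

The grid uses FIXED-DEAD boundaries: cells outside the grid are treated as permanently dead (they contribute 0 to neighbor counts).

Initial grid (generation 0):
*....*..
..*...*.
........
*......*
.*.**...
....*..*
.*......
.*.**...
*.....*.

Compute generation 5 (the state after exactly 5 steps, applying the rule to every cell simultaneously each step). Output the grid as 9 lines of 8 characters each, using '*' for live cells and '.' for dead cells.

Answer: ........
........
........
........
........
....**..
.**.*...
........
.**.....

Derivation:
Simulating step by step:
Generation 0 (given above): 17 live cells
Generation 1: 11 live cells
........
........
........
........
...**...
..***...
..***...
***.....
........
Generation 2: 7 live cells
........
........
........
........
..*.*...
.....*..
....*...
.**.....
.*......
Generation 3: 7 live cells
........
........
........
........
........
...***..
........
.**.....
.**.....
Generation 4: 9 live cells
........
........
........
........
....*...
....*...
..***...
.**.....
.**.....
Generation 5: 7 live cells
(generation 5 grid is the final answer)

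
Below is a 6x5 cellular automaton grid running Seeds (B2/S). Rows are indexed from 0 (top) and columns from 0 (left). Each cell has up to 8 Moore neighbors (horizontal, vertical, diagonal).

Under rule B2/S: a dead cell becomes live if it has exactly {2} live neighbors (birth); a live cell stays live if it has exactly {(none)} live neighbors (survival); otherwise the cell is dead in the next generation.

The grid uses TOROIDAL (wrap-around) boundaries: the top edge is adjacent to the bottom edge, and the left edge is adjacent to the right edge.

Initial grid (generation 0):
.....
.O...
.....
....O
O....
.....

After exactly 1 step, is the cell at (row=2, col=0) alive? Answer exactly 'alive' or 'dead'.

Simulating step by step:
Generation 0 (given above): 3 live cells
Generation 1: 3 live cells
.....
.....
O....
O....
....O
.....

Cell (2,0) at generation 1: 1 -> alive

Answer: alive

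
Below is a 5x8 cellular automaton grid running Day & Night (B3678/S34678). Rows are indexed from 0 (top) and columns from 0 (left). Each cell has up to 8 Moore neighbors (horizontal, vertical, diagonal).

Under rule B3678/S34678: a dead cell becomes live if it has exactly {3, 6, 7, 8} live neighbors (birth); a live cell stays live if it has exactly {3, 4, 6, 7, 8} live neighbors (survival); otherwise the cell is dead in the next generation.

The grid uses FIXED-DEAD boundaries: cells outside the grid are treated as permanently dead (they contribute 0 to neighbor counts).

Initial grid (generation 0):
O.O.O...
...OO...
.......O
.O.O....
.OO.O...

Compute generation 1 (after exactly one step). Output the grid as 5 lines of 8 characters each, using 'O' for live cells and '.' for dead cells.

Simulating step by step:
Generation 0 (given above): 11 live cells
Generation 1: 6 live cells
(generation 1 grid is the final answer)

Answer: ........
...O....
..OOO...
........
..OO....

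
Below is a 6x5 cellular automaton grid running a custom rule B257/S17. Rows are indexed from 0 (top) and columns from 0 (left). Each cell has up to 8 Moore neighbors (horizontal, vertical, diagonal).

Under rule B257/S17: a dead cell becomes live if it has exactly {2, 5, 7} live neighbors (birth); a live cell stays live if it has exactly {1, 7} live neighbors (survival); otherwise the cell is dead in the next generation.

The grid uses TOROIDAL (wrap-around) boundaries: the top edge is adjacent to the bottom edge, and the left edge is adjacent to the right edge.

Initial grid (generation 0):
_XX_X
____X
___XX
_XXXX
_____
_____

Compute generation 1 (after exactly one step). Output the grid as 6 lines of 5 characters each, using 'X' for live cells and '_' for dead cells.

Simulating step by step:
Generation 0 (given above): 10 live cells
Generation 1: 14 live cells
(generation 1 grid is the final answer)

Answer: _XX_X
_X_X_
_X___
_X___
XX__X
XXXX_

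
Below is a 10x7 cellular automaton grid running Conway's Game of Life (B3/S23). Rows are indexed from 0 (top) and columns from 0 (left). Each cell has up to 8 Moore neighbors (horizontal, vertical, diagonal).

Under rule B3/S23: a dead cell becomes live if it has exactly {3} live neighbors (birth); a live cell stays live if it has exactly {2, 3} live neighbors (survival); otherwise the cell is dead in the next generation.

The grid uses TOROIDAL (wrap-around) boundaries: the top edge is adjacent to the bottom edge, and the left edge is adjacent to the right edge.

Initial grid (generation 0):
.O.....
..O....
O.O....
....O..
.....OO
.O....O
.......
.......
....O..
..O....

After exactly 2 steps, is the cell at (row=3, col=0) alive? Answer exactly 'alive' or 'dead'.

Simulating step by step:
Generation 0 (given above): 11 live cells
Generation 1: 13 live cells
.OO....
..O....
.O.O...
.....OO
O....OO
O....OO
.......
.......
.......
.......
Generation 2: 10 live cells
.OO....
...O...
..O....
....OO.
....O..
O....O.
......O
.......
.......
.......

Cell (3,0) at generation 2: 0 -> dead

Answer: dead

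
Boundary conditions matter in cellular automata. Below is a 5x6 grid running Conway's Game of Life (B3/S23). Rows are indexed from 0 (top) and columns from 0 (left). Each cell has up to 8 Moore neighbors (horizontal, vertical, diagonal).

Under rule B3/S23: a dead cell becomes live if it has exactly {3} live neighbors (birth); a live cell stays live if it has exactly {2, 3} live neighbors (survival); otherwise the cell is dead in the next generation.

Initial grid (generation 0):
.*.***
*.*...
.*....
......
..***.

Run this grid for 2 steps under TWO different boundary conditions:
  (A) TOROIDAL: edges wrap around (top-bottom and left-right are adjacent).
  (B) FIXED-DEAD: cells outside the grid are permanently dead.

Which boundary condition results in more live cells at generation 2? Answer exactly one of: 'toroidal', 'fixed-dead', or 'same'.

Under TOROIDAL boundary, generation 2:
......
..***.
**...*
.***..
..****
Population = 13

Under FIXED-DEAD boundary, generation 2:
.*..*.
*...*.
.*..*.
..**..
..**..
Population = 10

Comparison: toroidal=13, fixed-dead=10 -> toroidal

Answer: toroidal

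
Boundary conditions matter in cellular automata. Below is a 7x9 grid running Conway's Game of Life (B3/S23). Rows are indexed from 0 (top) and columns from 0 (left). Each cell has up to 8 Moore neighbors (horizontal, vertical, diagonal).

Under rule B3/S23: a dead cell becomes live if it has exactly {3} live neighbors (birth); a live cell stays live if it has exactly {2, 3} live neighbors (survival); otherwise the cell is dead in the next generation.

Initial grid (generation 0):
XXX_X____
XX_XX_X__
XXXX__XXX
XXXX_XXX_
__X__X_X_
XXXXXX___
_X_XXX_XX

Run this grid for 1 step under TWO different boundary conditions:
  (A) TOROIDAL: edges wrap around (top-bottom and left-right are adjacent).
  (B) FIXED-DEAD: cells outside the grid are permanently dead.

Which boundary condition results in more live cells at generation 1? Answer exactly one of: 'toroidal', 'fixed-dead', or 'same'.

Under TOROIDAL boundary, generation 1:
______XX_
____X_X__
_________
_____X___
_______X_
X______X_
______X_X
Population = 10

Under FIXED-DEAD boundary, generation 1:
X_X_XX___
____X_X__
________X
X____X___
_______X_
X______XX
XX___XX__
Population = 17

Comparison: toroidal=10, fixed-dead=17 -> fixed-dead

Answer: fixed-dead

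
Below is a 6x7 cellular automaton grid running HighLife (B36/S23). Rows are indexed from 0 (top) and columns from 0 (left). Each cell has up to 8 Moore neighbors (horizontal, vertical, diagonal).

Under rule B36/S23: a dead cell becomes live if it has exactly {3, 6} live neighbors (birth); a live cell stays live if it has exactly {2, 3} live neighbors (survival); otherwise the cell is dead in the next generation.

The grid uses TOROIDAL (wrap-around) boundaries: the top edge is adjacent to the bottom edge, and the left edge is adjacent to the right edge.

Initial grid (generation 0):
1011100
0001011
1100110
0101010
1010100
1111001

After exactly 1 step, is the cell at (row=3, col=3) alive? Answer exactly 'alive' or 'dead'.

Simulating step by step:
Generation 0 (given above): 22 live cells
Generation 1: 11 live cells
0000000
0000100
1101000
0001010
0100110
0000011

Cell (3,3) at generation 1: 1 -> alive

Answer: alive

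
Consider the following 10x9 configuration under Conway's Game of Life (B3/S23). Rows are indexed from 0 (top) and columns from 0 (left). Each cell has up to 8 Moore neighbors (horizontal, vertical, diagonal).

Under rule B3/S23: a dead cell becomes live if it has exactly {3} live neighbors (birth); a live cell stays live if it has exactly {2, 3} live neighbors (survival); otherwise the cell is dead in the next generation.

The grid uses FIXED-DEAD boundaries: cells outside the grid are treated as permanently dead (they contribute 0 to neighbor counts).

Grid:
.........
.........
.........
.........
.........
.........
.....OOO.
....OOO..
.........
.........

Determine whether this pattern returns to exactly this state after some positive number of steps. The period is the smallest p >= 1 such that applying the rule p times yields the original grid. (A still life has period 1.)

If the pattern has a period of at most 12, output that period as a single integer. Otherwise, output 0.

Answer: 2

Derivation:
Simulating and comparing each generation to the original:
Gen 0 (original, given above): 6 live cells
Gen 1: 6 live cells, differs from original
Gen 2: 6 live cells, MATCHES original -> period = 2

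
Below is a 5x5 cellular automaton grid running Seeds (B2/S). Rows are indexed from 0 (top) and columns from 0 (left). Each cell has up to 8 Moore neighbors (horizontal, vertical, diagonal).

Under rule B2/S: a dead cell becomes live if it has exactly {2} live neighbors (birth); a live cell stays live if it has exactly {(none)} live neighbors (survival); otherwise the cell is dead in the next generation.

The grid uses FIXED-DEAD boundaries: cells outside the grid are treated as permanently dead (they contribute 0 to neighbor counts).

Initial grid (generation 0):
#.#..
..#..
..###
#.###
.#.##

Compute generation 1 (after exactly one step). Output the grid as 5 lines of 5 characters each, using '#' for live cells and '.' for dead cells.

Simulating step by step:
Generation 0 (given above): 13 live cells
Generation 1: 3 live cells
(generation 1 grid is the final answer)

Answer: ...#.
....#
.....
.....
#....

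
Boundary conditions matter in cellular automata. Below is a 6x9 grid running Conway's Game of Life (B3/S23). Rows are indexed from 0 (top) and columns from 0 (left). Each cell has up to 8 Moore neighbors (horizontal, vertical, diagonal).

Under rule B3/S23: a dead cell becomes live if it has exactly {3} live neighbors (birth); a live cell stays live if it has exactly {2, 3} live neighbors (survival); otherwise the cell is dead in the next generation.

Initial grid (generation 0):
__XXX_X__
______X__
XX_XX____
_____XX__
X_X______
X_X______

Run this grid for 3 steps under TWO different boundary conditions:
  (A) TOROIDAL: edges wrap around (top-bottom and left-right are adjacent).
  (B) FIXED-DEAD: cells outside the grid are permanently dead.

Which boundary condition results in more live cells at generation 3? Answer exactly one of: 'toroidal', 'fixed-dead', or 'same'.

Under TOROIDAL boundary, generation 3:
XX_______
XX___X___
_X_______
_____X___
_X___X___
X___X____
Population = 11

Under FIXED-DEAD boundary, generation 3:
_________
___XXX___
__X______
_____X___
___X_X___
_________
Population = 7

Comparison: toroidal=11, fixed-dead=7 -> toroidal

Answer: toroidal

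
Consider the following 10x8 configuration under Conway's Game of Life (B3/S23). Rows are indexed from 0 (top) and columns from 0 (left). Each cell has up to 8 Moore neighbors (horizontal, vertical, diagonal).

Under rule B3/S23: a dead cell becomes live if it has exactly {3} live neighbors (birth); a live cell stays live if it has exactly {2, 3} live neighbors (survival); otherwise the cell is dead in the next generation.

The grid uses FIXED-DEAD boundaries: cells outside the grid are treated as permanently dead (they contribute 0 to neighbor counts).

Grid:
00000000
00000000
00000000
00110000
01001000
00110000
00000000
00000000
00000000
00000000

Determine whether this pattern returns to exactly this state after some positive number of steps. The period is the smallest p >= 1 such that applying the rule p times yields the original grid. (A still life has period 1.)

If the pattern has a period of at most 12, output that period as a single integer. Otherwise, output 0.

Simulating and comparing each generation to the original:
Gen 0 (original, given above): 6 live cells
Gen 1: 6 live cells, MATCHES original -> period = 1

Answer: 1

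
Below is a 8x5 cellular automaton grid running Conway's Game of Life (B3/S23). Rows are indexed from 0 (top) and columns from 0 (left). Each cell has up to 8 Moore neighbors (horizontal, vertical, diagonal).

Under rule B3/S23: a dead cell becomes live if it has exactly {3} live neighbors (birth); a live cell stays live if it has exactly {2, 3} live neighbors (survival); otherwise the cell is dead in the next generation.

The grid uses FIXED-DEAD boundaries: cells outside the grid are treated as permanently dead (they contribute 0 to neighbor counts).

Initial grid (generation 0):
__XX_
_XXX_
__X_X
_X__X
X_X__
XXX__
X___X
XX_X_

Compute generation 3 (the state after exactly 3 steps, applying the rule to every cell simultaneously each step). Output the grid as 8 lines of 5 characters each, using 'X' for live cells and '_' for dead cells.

Answer: __X__
____X
____X
X__X_
_X___
_____
_____
_____

Derivation:
Simulating step by step:
Generation 0 (given above): 19 live cells
Generation 1: 16 live cells
_X_X_
_X__X
____X
_XX__
X_XX_
X_XX_
___X_
XX___
Generation 2: 13 live cells
__X__
__XXX
_XXX_
_XX__
X____
____X
X__X_
_____
Generation 3: 6 live cells
(generation 3 grid is the final answer)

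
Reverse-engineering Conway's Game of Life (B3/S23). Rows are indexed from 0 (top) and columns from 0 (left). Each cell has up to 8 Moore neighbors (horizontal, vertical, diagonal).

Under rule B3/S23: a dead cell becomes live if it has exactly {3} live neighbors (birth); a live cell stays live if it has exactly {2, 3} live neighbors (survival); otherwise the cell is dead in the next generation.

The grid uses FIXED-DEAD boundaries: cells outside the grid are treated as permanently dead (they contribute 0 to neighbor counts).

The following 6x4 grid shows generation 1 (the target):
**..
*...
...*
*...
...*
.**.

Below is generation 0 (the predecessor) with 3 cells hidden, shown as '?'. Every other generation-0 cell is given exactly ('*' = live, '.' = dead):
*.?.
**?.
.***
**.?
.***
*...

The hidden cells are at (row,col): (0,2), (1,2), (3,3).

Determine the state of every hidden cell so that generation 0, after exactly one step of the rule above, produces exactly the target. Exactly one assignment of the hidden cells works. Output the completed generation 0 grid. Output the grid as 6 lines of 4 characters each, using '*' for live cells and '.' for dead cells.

Answer: *...
**..
.***
**.*
.***
*...

Derivation:
Hidden generation-0 cells (in order): (0,2), (1,2), (3,3).
A hidden cell only influences target cells in its own 3x3 neighborhood. Try each of the 2^3 = 8 assignments, step the completed generation 0 forward once under B3/S23, and compare with the target:
  (0,2)=. (1,2)=. (3,3)=. -> step gives (2,3)='.' but target has '*' -> reject
  (0,2)=. (1,2)=. (3,3)=* -> step reproduces the target at every cell -> ACCEPT
  (0,2)=. (1,2)=* (3,3)=. -> step gives (0,1)='.' but target has '*' -> reject
  (0,2)=. (1,2)=* (3,3)=* -> step gives (0,1)='.' but target has '*' -> reject
  (0,2)=* (1,2)=. (3,3)=. -> step gives (0,1)='.' but target has '*' -> reject
  (0,2)=* (1,2)=. (3,3)=* -> step gives (0,1)='.' but target has '*' -> reject
  (0,2)=* (1,2)=* (3,3)=. -> step gives (0,1)='.' but target has '*' -> reject
  (0,2)=* (1,2)=* (3,3)=* -> step gives (0,1)='.' but target has '*' -> reject
Unique solution: (0,2)=dead, (1,2)=dead, (3,3)=live.
Check: live-neighbor counts of every cell in the completed generation 0:
2310
3442
5552
3584
4442
1332
Applying B3/S23 to generation 0 with these counts gives:
**..
*...
...*
*...
...*
.**.
which matches the target exactly.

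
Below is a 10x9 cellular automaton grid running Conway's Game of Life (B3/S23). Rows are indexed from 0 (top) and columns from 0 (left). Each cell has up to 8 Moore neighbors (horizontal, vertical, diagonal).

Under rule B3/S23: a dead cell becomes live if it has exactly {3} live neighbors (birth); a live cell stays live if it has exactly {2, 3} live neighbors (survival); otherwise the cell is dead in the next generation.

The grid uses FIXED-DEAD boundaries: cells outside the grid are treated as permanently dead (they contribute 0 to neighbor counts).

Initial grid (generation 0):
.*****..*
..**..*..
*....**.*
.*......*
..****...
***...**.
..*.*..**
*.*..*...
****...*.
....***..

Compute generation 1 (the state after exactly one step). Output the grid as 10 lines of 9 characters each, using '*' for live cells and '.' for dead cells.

Simulating step by step:
Generation 0 (given above): 39 live cells
Generation 1: 41 live cells
(generation 1 grid is the final answer)

Answer: .*..**...
......*..
.**..**..
.***..**.
*..*****.
......***
*.*..*.**
*...*.***
*.**.....
.******..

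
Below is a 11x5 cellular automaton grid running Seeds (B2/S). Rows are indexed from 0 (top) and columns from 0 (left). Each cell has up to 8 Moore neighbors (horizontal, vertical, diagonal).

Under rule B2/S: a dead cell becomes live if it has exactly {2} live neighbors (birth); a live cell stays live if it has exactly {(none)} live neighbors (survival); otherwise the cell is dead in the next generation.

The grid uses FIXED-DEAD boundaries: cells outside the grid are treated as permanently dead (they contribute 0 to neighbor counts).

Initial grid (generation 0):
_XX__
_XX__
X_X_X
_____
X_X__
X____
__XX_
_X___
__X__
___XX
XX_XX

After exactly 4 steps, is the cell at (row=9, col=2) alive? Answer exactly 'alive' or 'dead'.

Simulating step by step:
Generation 0 (given above): 20 live cells
Generation 1: 8 live cells
X__X_
_____
_____
X_X__
_____
_____
X____
_____
_X__X
X____
_____
Generation 2: 7 live cells
_____
_____
_X___
_X___
_X___
_____
_____
XX___
X____
_X___
_____
Generation 3: 8 live cells
_____
_____
X_X__
_____
X_X__
_____
XX___
_____
__X__
X____
_____
Generation 4: 11 live cells
_____
_X___
_X___
X_XX_
_X___
__X__
_____
X_X__
_X___
_X___
_____

Cell (9,2) at generation 4: 0 -> dead

Answer: dead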